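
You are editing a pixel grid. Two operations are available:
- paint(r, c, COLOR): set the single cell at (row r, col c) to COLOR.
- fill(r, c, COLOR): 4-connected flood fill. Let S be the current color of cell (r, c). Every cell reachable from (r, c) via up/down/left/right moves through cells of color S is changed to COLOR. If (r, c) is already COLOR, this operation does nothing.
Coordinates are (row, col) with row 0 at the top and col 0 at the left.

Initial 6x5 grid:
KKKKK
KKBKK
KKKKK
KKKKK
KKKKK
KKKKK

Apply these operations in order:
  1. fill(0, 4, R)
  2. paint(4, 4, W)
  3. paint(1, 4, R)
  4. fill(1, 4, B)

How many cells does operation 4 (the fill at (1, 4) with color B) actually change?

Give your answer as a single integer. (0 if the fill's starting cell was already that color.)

Answer: 28

Derivation:
After op 1 fill(0,4,R) [29 cells changed]:
RRRRR
RRBRR
RRRRR
RRRRR
RRRRR
RRRRR
After op 2 paint(4,4,W):
RRRRR
RRBRR
RRRRR
RRRRR
RRRRW
RRRRR
After op 3 paint(1,4,R):
RRRRR
RRBRR
RRRRR
RRRRR
RRRRW
RRRRR
After op 4 fill(1,4,B) [28 cells changed]:
BBBBB
BBBBB
BBBBB
BBBBB
BBBBW
BBBBB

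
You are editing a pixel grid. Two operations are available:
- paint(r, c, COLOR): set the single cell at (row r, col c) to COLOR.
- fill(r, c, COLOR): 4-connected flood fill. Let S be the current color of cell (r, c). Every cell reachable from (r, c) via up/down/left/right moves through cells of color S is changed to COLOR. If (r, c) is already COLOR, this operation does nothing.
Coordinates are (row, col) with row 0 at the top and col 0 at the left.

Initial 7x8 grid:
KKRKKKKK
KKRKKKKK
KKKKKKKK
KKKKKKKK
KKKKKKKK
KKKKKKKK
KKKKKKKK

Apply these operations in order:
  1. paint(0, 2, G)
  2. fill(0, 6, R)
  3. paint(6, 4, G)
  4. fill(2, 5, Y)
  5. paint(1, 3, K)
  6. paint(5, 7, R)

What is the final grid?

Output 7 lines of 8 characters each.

After op 1 paint(0,2,G):
KKGKKKKK
KKRKKKKK
KKKKKKKK
KKKKKKKK
KKKKKKKK
KKKKKKKK
KKKKKKKK
After op 2 fill(0,6,R) [54 cells changed]:
RRGRRRRR
RRRRRRRR
RRRRRRRR
RRRRRRRR
RRRRRRRR
RRRRRRRR
RRRRRRRR
After op 3 paint(6,4,G):
RRGRRRRR
RRRRRRRR
RRRRRRRR
RRRRRRRR
RRRRRRRR
RRRRRRRR
RRRRGRRR
After op 4 fill(2,5,Y) [54 cells changed]:
YYGYYYYY
YYYYYYYY
YYYYYYYY
YYYYYYYY
YYYYYYYY
YYYYYYYY
YYYYGYYY
After op 5 paint(1,3,K):
YYGYYYYY
YYYKYYYY
YYYYYYYY
YYYYYYYY
YYYYYYYY
YYYYYYYY
YYYYGYYY
After op 6 paint(5,7,R):
YYGYYYYY
YYYKYYYY
YYYYYYYY
YYYYYYYY
YYYYYYYY
YYYYYYYR
YYYYGYYY

Answer: YYGYYYYY
YYYKYYYY
YYYYYYYY
YYYYYYYY
YYYYYYYY
YYYYYYYR
YYYYGYYY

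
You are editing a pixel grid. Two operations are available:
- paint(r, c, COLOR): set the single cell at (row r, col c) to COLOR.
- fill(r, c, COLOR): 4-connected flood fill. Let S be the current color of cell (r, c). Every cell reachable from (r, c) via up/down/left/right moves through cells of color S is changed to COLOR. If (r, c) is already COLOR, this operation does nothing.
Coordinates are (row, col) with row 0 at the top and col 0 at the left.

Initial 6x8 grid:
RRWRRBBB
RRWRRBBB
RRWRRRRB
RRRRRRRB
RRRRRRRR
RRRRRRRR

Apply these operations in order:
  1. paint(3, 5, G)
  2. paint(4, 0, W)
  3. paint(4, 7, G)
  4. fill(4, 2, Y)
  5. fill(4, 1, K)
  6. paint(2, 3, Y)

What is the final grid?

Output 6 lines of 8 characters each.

After op 1 paint(3,5,G):
RRWRRBBB
RRWRRBBB
RRWRRRRB
RRRRRGRB
RRRRRRRR
RRRRRRRR
After op 2 paint(4,0,W):
RRWRRBBB
RRWRRBBB
RRWRRRRB
RRRRRGRB
WRRRRRRR
RRRRRRRR
After op 3 paint(4,7,G):
RRWRRBBB
RRWRRBBB
RRWRRRRB
RRRRRGRB
WRRRRRRG
RRRRRRRR
After op 4 fill(4,2,Y) [34 cells changed]:
YYWYYBBB
YYWYYBBB
YYWYYYYB
YYYYYGYB
WYYYYYYG
YYYYYYYY
After op 5 fill(4,1,K) [34 cells changed]:
KKWKKBBB
KKWKKBBB
KKWKKKKB
KKKKKGKB
WKKKKKKG
KKKKKKKK
After op 6 paint(2,3,Y):
KKWKKBBB
KKWKKBBB
KKWYKKKB
KKKKKGKB
WKKKKKKG
KKKKKKKK

Answer: KKWKKBBB
KKWKKBBB
KKWYKKKB
KKKKKGKB
WKKKKKKG
KKKKKKKK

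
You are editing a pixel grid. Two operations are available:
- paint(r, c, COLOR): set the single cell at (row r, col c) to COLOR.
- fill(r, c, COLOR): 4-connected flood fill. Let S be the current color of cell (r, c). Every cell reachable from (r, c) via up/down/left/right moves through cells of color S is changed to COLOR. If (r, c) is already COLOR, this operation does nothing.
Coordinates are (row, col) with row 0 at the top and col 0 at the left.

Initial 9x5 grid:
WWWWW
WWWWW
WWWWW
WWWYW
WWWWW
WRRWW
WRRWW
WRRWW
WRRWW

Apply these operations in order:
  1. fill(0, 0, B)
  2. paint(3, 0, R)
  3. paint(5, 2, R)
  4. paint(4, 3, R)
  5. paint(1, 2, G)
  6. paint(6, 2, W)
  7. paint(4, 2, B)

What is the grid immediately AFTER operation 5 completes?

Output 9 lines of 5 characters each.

Answer: BBBBB
BBGBB
BBBBB
RBBYB
BBBRB
BRRBB
BRRBB
BRRBB
BRRBB

Derivation:
After op 1 fill(0,0,B) [36 cells changed]:
BBBBB
BBBBB
BBBBB
BBBYB
BBBBB
BRRBB
BRRBB
BRRBB
BRRBB
After op 2 paint(3,0,R):
BBBBB
BBBBB
BBBBB
RBBYB
BBBBB
BRRBB
BRRBB
BRRBB
BRRBB
After op 3 paint(5,2,R):
BBBBB
BBBBB
BBBBB
RBBYB
BBBBB
BRRBB
BRRBB
BRRBB
BRRBB
After op 4 paint(4,3,R):
BBBBB
BBBBB
BBBBB
RBBYB
BBBRB
BRRBB
BRRBB
BRRBB
BRRBB
After op 5 paint(1,2,G):
BBBBB
BBGBB
BBBBB
RBBYB
BBBRB
BRRBB
BRRBB
BRRBB
BRRBB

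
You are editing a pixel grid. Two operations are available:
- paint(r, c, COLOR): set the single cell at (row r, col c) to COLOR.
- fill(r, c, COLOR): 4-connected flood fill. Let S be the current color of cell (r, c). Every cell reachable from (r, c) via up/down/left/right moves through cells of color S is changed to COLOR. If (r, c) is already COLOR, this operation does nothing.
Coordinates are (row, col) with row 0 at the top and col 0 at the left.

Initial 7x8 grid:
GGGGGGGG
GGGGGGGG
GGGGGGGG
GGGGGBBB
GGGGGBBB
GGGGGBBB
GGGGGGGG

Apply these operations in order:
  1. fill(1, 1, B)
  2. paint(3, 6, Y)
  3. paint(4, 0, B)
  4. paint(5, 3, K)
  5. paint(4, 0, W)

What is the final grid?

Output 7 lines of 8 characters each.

Answer: BBBBBBBB
BBBBBBBB
BBBBBBBB
BBBBBBYB
WBBBBBBB
BBBKBBBB
BBBBBBBB

Derivation:
After op 1 fill(1,1,B) [47 cells changed]:
BBBBBBBB
BBBBBBBB
BBBBBBBB
BBBBBBBB
BBBBBBBB
BBBBBBBB
BBBBBBBB
After op 2 paint(3,6,Y):
BBBBBBBB
BBBBBBBB
BBBBBBBB
BBBBBBYB
BBBBBBBB
BBBBBBBB
BBBBBBBB
After op 3 paint(4,0,B):
BBBBBBBB
BBBBBBBB
BBBBBBBB
BBBBBBYB
BBBBBBBB
BBBBBBBB
BBBBBBBB
After op 4 paint(5,3,K):
BBBBBBBB
BBBBBBBB
BBBBBBBB
BBBBBBYB
BBBBBBBB
BBBKBBBB
BBBBBBBB
After op 5 paint(4,0,W):
BBBBBBBB
BBBBBBBB
BBBBBBBB
BBBBBBYB
WBBBBBBB
BBBKBBBB
BBBBBBBB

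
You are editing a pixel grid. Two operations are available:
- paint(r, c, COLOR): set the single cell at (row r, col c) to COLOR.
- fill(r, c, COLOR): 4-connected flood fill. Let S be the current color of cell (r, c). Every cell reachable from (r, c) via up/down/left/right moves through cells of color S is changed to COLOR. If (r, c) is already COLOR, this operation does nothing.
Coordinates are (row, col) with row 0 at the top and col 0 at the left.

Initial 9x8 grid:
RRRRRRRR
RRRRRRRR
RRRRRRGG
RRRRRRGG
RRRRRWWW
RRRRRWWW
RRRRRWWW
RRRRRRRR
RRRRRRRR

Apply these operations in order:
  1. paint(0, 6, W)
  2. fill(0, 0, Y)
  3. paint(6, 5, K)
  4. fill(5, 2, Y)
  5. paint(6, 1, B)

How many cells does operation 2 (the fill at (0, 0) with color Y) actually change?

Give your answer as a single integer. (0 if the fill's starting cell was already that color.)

Answer: 58

Derivation:
After op 1 paint(0,6,W):
RRRRRRWR
RRRRRRRR
RRRRRRGG
RRRRRRGG
RRRRRWWW
RRRRRWWW
RRRRRWWW
RRRRRRRR
RRRRRRRR
After op 2 fill(0,0,Y) [58 cells changed]:
YYYYYYWY
YYYYYYYY
YYYYYYGG
YYYYYYGG
YYYYYWWW
YYYYYWWW
YYYYYWWW
YYYYYYYY
YYYYYYYY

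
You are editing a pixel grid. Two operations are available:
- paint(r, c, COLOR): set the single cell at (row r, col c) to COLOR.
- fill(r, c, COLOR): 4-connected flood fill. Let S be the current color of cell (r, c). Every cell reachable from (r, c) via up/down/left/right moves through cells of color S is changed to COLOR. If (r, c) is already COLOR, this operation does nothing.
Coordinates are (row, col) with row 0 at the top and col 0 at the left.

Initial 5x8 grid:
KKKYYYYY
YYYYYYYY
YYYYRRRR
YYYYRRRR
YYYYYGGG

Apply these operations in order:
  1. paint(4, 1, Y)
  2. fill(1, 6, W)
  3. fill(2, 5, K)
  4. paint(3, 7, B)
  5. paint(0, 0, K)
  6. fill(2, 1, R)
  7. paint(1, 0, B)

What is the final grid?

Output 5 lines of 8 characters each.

After op 1 paint(4,1,Y):
KKKYYYYY
YYYYYYYY
YYYYRRRR
YYYYRRRR
YYYYYGGG
After op 2 fill(1,6,W) [26 cells changed]:
KKKWWWWW
WWWWWWWW
WWWWRRRR
WWWWRRRR
WWWWWGGG
After op 3 fill(2,5,K) [8 cells changed]:
KKKWWWWW
WWWWWWWW
WWWWKKKK
WWWWKKKK
WWWWWGGG
After op 4 paint(3,7,B):
KKKWWWWW
WWWWWWWW
WWWWKKKK
WWWWKKKB
WWWWWGGG
After op 5 paint(0,0,K):
KKKWWWWW
WWWWWWWW
WWWWKKKK
WWWWKKKB
WWWWWGGG
After op 6 fill(2,1,R) [26 cells changed]:
KKKRRRRR
RRRRRRRR
RRRRKKKK
RRRRKKKB
RRRRRGGG
After op 7 paint(1,0,B):
KKKRRRRR
BRRRRRRR
RRRRKKKK
RRRRKKKB
RRRRRGGG

Answer: KKKRRRRR
BRRRRRRR
RRRRKKKK
RRRRKKKB
RRRRRGGG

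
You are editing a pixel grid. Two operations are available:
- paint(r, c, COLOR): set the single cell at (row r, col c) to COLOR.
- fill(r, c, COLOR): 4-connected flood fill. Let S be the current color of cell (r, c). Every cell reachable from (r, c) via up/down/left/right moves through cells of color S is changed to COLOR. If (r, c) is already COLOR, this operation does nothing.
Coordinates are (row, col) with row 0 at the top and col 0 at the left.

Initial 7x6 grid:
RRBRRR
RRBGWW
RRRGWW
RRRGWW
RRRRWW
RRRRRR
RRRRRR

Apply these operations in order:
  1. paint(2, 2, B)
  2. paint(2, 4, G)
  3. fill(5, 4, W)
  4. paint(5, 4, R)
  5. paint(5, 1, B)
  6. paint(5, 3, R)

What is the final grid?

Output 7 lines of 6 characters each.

Answer: WWBRRR
WWBGWW
WWBGGW
WWWGWW
WWWWWW
WBWRRW
WWWWWW

Derivation:
After op 1 paint(2,2,B):
RRBRRR
RRBGWW
RRBGWW
RRRGWW
RRRRWW
RRRRRR
RRRRRR
After op 2 paint(2,4,G):
RRBRRR
RRBGWW
RRBGGW
RRRGWW
RRRRWW
RRRRRR
RRRRRR
After op 3 fill(5,4,W) [25 cells changed]:
WWBRRR
WWBGWW
WWBGGW
WWWGWW
WWWWWW
WWWWWW
WWWWWW
After op 4 paint(5,4,R):
WWBRRR
WWBGWW
WWBGGW
WWWGWW
WWWWWW
WWWWRW
WWWWWW
After op 5 paint(5,1,B):
WWBRRR
WWBGWW
WWBGGW
WWWGWW
WWWWWW
WBWWRW
WWWWWW
After op 6 paint(5,3,R):
WWBRRR
WWBGWW
WWBGGW
WWWGWW
WWWWWW
WBWRRW
WWWWWW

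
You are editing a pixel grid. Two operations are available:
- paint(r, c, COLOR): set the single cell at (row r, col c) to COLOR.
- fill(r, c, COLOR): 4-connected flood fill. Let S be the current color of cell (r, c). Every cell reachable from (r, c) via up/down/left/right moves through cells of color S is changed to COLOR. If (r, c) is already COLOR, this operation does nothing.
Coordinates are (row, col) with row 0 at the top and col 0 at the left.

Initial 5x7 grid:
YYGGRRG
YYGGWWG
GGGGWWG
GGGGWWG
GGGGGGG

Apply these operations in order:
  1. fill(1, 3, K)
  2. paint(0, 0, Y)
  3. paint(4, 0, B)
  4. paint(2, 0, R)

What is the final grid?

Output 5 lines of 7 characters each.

Answer: YYKKRRK
YYKKWWK
RKKKWWK
KKKKWWK
BKKKKKK

Derivation:
After op 1 fill(1,3,K) [23 cells changed]:
YYKKRRK
YYKKWWK
KKKKWWK
KKKKWWK
KKKKKKK
After op 2 paint(0,0,Y):
YYKKRRK
YYKKWWK
KKKKWWK
KKKKWWK
KKKKKKK
After op 3 paint(4,0,B):
YYKKRRK
YYKKWWK
KKKKWWK
KKKKWWK
BKKKKKK
After op 4 paint(2,0,R):
YYKKRRK
YYKKWWK
RKKKWWK
KKKKWWK
BKKKKKK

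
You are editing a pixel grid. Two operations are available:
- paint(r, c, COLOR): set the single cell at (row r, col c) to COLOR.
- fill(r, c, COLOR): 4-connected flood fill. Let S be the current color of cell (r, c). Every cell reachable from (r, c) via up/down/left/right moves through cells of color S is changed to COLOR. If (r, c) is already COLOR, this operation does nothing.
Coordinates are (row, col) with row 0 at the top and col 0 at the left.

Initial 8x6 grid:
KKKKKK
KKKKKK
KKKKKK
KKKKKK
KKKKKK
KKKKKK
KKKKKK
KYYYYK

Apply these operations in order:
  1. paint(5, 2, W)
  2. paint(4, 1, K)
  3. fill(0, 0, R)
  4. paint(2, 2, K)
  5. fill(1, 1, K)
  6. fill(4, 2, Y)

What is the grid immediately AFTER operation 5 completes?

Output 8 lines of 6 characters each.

After op 1 paint(5,2,W):
KKKKKK
KKKKKK
KKKKKK
KKKKKK
KKKKKK
KKWKKK
KKKKKK
KYYYYK
After op 2 paint(4,1,K):
KKKKKK
KKKKKK
KKKKKK
KKKKKK
KKKKKK
KKWKKK
KKKKKK
KYYYYK
After op 3 fill(0,0,R) [43 cells changed]:
RRRRRR
RRRRRR
RRRRRR
RRRRRR
RRRRRR
RRWRRR
RRRRRR
RYYYYR
After op 4 paint(2,2,K):
RRRRRR
RRRRRR
RRKRRR
RRRRRR
RRRRRR
RRWRRR
RRRRRR
RYYYYR
After op 5 fill(1,1,K) [42 cells changed]:
KKKKKK
KKKKKK
KKKKKK
KKKKKK
KKKKKK
KKWKKK
KKKKKK
KYYYYK

Answer: KKKKKK
KKKKKK
KKKKKK
KKKKKK
KKKKKK
KKWKKK
KKKKKK
KYYYYK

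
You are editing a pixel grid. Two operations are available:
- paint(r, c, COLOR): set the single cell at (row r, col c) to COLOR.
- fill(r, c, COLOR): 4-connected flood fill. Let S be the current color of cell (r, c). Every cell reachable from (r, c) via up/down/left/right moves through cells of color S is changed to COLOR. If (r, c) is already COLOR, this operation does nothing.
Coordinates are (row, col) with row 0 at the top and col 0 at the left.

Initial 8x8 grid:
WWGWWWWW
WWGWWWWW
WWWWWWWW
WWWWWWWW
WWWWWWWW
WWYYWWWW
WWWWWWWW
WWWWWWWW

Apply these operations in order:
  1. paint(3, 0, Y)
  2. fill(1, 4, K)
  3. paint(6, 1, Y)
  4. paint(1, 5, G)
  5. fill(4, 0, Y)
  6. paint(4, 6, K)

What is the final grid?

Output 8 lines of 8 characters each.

Answer: YYGYYYYY
YYGYYGYY
YYYYYYYY
YYYYYYYY
YYYYYYKY
YYYYYYYY
YYYYYYYY
YYYYYYYY

Derivation:
After op 1 paint(3,0,Y):
WWGWWWWW
WWGWWWWW
WWWWWWWW
YWWWWWWW
WWWWWWWW
WWYYWWWW
WWWWWWWW
WWWWWWWW
After op 2 fill(1,4,K) [59 cells changed]:
KKGKKKKK
KKGKKKKK
KKKKKKKK
YKKKKKKK
KKKKKKKK
KKYYKKKK
KKKKKKKK
KKKKKKKK
After op 3 paint(6,1,Y):
KKGKKKKK
KKGKKKKK
KKKKKKKK
YKKKKKKK
KKKKKKKK
KKYYKKKK
KYKKKKKK
KKKKKKKK
After op 4 paint(1,5,G):
KKGKKKKK
KKGKKGKK
KKKKKKKK
YKKKKKKK
KKKKKKKK
KKYYKKKK
KYKKKKKK
KKKKKKKK
After op 5 fill(4,0,Y) [57 cells changed]:
YYGYYYYY
YYGYYGYY
YYYYYYYY
YYYYYYYY
YYYYYYYY
YYYYYYYY
YYYYYYYY
YYYYYYYY
After op 6 paint(4,6,K):
YYGYYYYY
YYGYYGYY
YYYYYYYY
YYYYYYYY
YYYYYYKY
YYYYYYYY
YYYYYYYY
YYYYYYYY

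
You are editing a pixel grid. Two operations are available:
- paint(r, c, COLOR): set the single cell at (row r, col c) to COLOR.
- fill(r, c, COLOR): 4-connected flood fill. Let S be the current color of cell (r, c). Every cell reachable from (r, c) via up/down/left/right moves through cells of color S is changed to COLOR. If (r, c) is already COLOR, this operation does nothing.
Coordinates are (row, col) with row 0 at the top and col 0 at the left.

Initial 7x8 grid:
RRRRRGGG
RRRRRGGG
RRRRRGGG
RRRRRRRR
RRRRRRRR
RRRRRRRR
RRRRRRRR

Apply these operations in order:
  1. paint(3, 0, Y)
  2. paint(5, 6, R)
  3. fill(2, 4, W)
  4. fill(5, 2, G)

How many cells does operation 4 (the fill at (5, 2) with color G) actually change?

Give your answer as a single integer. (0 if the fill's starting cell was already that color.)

After op 1 paint(3,0,Y):
RRRRRGGG
RRRRRGGG
RRRRRGGG
YRRRRRRR
RRRRRRRR
RRRRRRRR
RRRRRRRR
After op 2 paint(5,6,R):
RRRRRGGG
RRRRRGGG
RRRRRGGG
YRRRRRRR
RRRRRRRR
RRRRRRRR
RRRRRRRR
After op 3 fill(2,4,W) [46 cells changed]:
WWWWWGGG
WWWWWGGG
WWWWWGGG
YWWWWWWW
WWWWWWWW
WWWWWWWW
WWWWWWWW
After op 4 fill(5,2,G) [46 cells changed]:
GGGGGGGG
GGGGGGGG
GGGGGGGG
YGGGGGGG
GGGGGGGG
GGGGGGGG
GGGGGGGG

Answer: 46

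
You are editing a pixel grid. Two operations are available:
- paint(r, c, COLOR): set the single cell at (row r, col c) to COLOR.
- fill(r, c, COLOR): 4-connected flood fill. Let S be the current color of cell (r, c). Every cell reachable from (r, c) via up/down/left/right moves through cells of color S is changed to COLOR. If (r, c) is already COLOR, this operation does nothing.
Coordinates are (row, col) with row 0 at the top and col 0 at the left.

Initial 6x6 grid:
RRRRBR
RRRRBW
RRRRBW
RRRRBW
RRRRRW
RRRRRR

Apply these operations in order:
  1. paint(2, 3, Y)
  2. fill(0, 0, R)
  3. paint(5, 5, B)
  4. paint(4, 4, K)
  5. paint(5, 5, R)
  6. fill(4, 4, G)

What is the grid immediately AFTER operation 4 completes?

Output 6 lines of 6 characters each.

After op 1 paint(2,3,Y):
RRRRBR
RRRRBW
RRRYBW
RRRRBW
RRRRRW
RRRRRR
After op 2 fill(0,0,R) [0 cells changed]:
RRRRBR
RRRRBW
RRRYBW
RRRRBW
RRRRRW
RRRRRR
After op 3 paint(5,5,B):
RRRRBR
RRRRBW
RRRYBW
RRRRBW
RRRRRW
RRRRRB
After op 4 paint(4,4,K):
RRRRBR
RRRRBW
RRRYBW
RRRRBW
RRRRKW
RRRRRB

Answer: RRRRBR
RRRRBW
RRRYBW
RRRRBW
RRRRKW
RRRRRB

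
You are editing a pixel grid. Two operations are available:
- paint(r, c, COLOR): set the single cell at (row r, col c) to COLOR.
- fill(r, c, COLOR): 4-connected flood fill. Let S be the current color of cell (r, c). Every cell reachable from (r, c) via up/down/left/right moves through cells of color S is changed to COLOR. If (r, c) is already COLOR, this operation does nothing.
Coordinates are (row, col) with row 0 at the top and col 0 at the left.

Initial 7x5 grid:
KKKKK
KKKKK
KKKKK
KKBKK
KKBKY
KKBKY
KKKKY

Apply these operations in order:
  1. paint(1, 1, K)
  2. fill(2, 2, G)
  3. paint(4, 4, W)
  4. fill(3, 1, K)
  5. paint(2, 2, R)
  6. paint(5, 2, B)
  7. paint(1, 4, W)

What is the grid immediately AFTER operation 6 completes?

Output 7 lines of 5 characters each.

After op 1 paint(1,1,K):
KKKKK
KKKKK
KKKKK
KKBKK
KKBKY
KKBKY
KKKKY
After op 2 fill(2,2,G) [29 cells changed]:
GGGGG
GGGGG
GGGGG
GGBGG
GGBGY
GGBGY
GGGGY
After op 3 paint(4,4,W):
GGGGG
GGGGG
GGGGG
GGBGG
GGBGW
GGBGY
GGGGY
After op 4 fill(3,1,K) [29 cells changed]:
KKKKK
KKKKK
KKKKK
KKBKK
KKBKW
KKBKY
KKKKY
After op 5 paint(2,2,R):
KKKKK
KKKKK
KKRKK
KKBKK
KKBKW
KKBKY
KKKKY
After op 6 paint(5,2,B):
KKKKK
KKKKK
KKRKK
KKBKK
KKBKW
KKBKY
KKKKY

Answer: KKKKK
KKKKK
KKRKK
KKBKK
KKBKW
KKBKY
KKKKY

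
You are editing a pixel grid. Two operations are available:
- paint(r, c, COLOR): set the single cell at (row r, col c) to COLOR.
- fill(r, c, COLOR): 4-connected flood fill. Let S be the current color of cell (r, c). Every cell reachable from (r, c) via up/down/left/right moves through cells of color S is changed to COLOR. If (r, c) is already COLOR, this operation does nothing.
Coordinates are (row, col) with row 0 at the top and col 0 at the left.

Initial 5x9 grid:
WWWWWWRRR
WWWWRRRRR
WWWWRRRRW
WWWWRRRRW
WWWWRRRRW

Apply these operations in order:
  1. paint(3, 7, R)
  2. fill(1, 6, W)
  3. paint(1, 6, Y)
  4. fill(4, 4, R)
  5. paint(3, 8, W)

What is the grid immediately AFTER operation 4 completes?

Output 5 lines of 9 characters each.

Answer: RRRRRRRRR
RRRRRRYRR
RRRRRRRRR
RRRRRRRRR
RRRRRRRRR

Derivation:
After op 1 paint(3,7,R):
WWWWWWRRR
WWWWRRRRR
WWWWRRRRW
WWWWRRRRW
WWWWRRRRW
After op 2 fill(1,6,W) [20 cells changed]:
WWWWWWWWW
WWWWWWWWW
WWWWWWWWW
WWWWWWWWW
WWWWWWWWW
After op 3 paint(1,6,Y):
WWWWWWWWW
WWWWWWYWW
WWWWWWWWW
WWWWWWWWW
WWWWWWWWW
After op 4 fill(4,4,R) [44 cells changed]:
RRRRRRRRR
RRRRRRYRR
RRRRRRRRR
RRRRRRRRR
RRRRRRRRR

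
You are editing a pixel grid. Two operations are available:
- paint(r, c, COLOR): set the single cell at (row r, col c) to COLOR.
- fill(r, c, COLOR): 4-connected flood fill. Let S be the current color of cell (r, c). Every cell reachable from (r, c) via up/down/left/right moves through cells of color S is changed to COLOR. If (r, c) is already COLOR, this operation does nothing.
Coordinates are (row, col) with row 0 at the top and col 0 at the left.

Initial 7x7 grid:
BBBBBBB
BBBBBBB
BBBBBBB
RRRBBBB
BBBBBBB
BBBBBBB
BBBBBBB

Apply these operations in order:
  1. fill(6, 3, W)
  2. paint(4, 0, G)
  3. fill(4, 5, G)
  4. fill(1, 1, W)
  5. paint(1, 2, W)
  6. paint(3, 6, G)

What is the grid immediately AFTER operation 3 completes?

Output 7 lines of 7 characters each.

Answer: GGGGGGG
GGGGGGG
GGGGGGG
RRRGGGG
GGGGGGG
GGGGGGG
GGGGGGG

Derivation:
After op 1 fill(6,3,W) [46 cells changed]:
WWWWWWW
WWWWWWW
WWWWWWW
RRRWWWW
WWWWWWW
WWWWWWW
WWWWWWW
After op 2 paint(4,0,G):
WWWWWWW
WWWWWWW
WWWWWWW
RRRWWWW
GWWWWWW
WWWWWWW
WWWWWWW
After op 3 fill(4,5,G) [45 cells changed]:
GGGGGGG
GGGGGGG
GGGGGGG
RRRGGGG
GGGGGGG
GGGGGGG
GGGGGGG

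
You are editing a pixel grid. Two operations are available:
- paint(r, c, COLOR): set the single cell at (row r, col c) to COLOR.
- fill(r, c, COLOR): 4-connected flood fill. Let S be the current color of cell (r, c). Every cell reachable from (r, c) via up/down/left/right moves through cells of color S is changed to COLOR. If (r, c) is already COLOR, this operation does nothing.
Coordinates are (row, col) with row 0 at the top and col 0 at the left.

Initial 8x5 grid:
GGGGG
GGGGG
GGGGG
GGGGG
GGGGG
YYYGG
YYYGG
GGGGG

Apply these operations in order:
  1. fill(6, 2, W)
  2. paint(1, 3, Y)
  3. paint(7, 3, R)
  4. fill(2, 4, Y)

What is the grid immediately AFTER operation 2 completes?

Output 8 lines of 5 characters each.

Answer: GGGGG
GGGYG
GGGGG
GGGGG
GGGGG
WWWGG
WWWGG
GGGGG

Derivation:
After op 1 fill(6,2,W) [6 cells changed]:
GGGGG
GGGGG
GGGGG
GGGGG
GGGGG
WWWGG
WWWGG
GGGGG
After op 2 paint(1,3,Y):
GGGGG
GGGYG
GGGGG
GGGGG
GGGGG
WWWGG
WWWGG
GGGGG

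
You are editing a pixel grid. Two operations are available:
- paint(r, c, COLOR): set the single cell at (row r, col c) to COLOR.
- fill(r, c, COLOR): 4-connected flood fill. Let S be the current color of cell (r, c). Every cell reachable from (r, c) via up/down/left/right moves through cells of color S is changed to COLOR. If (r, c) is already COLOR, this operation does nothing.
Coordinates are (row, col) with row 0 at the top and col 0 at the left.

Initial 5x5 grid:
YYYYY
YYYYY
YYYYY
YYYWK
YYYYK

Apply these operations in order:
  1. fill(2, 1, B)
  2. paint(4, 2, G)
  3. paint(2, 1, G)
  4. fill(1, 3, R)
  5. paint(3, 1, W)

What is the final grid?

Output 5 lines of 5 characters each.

After op 1 fill(2,1,B) [22 cells changed]:
BBBBB
BBBBB
BBBBB
BBBWK
BBBBK
After op 2 paint(4,2,G):
BBBBB
BBBBB
BBBBB
BBBWK
BBGBK
After op 3 paint(2,1,G):
BBBBB
BBBBB
BGBBB
BBBWK
BBGBK
After op 4 fill(1,3,R) [19 cells changed]:
RRRRR
RRRRR
RGRRR
RRRWK
RRGBK
After op 5 paint(3,1,W):
RRRRR
RRRRR
RGRRR
RWRWK
RRGBK

Answer: RRRRR
RRRRR
RGRRR
RWRWK
RRGBK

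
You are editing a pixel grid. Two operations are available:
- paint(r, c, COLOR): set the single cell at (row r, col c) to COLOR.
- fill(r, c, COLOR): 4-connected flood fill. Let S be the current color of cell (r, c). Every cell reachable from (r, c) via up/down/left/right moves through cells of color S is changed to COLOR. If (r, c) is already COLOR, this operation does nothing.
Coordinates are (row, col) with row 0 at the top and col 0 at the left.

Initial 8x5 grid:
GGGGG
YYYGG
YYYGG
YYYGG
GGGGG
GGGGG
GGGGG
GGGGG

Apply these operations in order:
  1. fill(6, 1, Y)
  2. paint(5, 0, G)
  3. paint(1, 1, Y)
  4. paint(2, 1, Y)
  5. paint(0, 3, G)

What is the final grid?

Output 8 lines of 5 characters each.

After op 1 fill(6,1,Y) [31 cells changed]:
YYYYY
YYYYY
YYYYY
YYYYY
YYYYY
YYYYY
YYYYY
YYYYY
After op 2 paint(5,0,G):
YYYYY
YYYYY
YYYYY
YYYYY
YYYYY
GYYYY
YYYYY
YYYYY
After op 3 paint(1,1,Y):
YYYYY
YYYYY
YYYYY
YYYYY
YYYYY
GYYYY
YYYYY
YYYYY
After op 4 paint(2,1,Y):
YYYYY
YYYYY
YYYYY
YYYYY
YYYYY
GYYYY
YYYYY
YYYYY
After op 5 paint(0,3,G):
YYYGY
YYYYY
YYYYY
YYYYY
YYYYY
GYYYY
YYYYY
YYYYY

Answer: YYYGY
YYYYY
YYYYY
YYYYY
YYYYY
GYYYY
YYYYY
YYYYY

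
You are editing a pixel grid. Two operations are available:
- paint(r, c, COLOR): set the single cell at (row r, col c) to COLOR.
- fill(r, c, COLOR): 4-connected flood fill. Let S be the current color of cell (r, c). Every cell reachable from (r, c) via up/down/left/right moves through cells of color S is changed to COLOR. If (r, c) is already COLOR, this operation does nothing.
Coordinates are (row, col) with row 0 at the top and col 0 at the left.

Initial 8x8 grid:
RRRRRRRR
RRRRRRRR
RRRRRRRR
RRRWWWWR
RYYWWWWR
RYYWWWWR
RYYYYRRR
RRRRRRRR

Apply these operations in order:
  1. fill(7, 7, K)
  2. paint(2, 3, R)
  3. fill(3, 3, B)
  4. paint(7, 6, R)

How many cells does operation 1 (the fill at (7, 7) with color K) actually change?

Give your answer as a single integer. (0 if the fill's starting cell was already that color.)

Answer: 44

Derivation:
After op 1 fill(7,7,K) [44 cells changed]:
KKKKKKKK
KKKKKKKK
KKKKKKKK
KKKWWWWK
KYYWWWWK
KYYWWWWK
KYYYYKKK
KKKKKKKK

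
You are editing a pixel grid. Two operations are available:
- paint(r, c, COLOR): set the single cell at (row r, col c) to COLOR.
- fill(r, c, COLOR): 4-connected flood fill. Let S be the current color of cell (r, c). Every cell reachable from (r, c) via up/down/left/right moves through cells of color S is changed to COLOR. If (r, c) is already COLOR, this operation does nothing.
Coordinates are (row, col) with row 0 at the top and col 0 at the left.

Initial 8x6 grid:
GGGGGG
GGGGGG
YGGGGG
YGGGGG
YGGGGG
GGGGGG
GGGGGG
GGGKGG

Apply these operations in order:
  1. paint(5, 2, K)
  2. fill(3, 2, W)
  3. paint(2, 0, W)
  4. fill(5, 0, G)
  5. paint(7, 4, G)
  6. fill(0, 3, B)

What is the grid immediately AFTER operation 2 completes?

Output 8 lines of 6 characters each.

Answer: WWWWWW
WWWWWW
YWWWWW
YWWWWW
YWWWWW
WWKWWW
WWWWWW
WWWKWW

Derivation:
After op 1 paint(5,2,K):
GGGGGG
GGGGGG
YGGGGG
YGGGGG
YGGGGG
GGKGGG
GGGGGG
GGGKGG
After op 2 fill(3,2,W) [43 cells changed]:
WWWWWW
WWWWWW
YWWWWW
YWWWWW
YWWWWW
WWKWWW
WWWWWW
WWWKWW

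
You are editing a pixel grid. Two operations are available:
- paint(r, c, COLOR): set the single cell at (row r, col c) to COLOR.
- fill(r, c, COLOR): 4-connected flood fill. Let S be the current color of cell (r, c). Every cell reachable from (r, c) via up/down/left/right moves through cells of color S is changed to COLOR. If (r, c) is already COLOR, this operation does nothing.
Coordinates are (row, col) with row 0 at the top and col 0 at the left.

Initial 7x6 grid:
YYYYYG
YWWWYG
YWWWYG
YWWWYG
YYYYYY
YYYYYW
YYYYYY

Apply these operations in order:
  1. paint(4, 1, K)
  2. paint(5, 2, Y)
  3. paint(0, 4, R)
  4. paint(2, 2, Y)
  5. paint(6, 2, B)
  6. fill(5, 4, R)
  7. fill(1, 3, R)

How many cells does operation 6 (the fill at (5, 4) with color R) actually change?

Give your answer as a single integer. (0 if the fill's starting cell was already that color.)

Answer: 25

Derivation:
After op 1 paint(4,1,K):
YYYYYG
YWWWYG
YWWWYG
YWWWYG
YKYYYY
YYYYYW
YYYYYY
After op 2 paint(5,2,Y):
YYYYYG
YWWWYG
YWWWYG
YWWWYG
YKYYYY
YYYYYW
YYYYYY
After op 3 paint(0,4,R):
YYYYRG
YWWWYG
YWWWYG
YWWWYG
YKYYYY
YYYYYW
YYYYYY
After op 4 paint(2,2,Y):
YYYYRG
YWWWYG
YWYWYG
YWWWYG
YKYYYY
YYYYYW
YYYYYY
After op 5 paint(6,2,B):
YYYYRG
YWWWYG
YWYWYG
YWWWYG
YKYYYY
YYYYYW
YYBYYY
After op 6 fill(5,4,R) [25 cells changed]:
RRRRRG
RWWWRG
RWYWRG
RWWWRG
RKRRRR
RRRRRW
RRBRRR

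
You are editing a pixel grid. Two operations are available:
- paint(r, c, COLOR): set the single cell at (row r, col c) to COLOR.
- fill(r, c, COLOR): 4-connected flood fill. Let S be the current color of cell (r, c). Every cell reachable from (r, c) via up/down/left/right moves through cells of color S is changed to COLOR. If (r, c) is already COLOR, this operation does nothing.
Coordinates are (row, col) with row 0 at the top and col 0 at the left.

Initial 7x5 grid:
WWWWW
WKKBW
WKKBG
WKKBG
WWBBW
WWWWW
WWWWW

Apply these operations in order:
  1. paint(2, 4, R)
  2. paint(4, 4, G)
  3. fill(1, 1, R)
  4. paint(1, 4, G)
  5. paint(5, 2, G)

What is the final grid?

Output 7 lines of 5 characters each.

Answer: WWWWW
WRRBG
WRRBR
WRRBG
WWBBG
WWGWW
WWWWW

Derivation:
After op 1 paint(2,4,R):
WWWWW
WKKBW
WKKBR
WKKBG
WWBBW
WWWWW
WWWWW
After op 2 paint(4,4,G):
WWWWW
WKKBW
WKKBR
WKKBG
WWBBG
WWWWW
WWWWW
After op 3 fill(1,1,R) [6 cells changed]:
WWWWW
WRRBW
WRRBR
WRRBG
WWBBG
WWWWW
WWWWW
After op 4 paint(1,4,G):
WWWWW
WRRBG
WRRBR
WRRBG
WWBBG
WWWWW
WWWWW
After op 5 paint(5,2,G):
WWWWW
WRRBG
WRRBR
WRRBG
WWBBG
WWGWW
WWWWW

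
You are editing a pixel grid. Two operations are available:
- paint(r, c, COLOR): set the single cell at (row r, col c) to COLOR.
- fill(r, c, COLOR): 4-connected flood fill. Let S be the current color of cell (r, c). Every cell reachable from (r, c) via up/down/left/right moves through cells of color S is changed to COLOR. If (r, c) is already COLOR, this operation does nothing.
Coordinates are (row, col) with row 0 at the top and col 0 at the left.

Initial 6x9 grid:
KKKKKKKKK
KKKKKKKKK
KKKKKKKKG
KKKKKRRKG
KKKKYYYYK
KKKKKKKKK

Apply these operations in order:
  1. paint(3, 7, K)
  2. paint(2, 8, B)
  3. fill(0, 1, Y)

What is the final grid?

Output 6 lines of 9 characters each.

Answer: YYYYYYYYY
YYYYYYYYY
YYYYYYYYB
YYYYYRRYG
YYYYYYYYY
YYYYYYYYY

Derivation:
After op 1 paint(3,7,K):
KKKKKKKKK
KKKKKKKKK
KKKKKKKKG
KKKKKRRKG
KKKKYYYYK
KKKKKKKKK
After op 2 paint(2,8,B):
KKKKKKKKK
KKKKKKKKK
KKKKKKKKB
KKKKKRRKG
KKKKYYYYK
KKKKKKKKK
After op 3 fill(0,1,Y) [46 cells changed]:
YYYYYYYYY
YYYYYYYYY
YYYYYYYYB
YYYYYRRYG
YYYYYYYYY
YYYYYYYYY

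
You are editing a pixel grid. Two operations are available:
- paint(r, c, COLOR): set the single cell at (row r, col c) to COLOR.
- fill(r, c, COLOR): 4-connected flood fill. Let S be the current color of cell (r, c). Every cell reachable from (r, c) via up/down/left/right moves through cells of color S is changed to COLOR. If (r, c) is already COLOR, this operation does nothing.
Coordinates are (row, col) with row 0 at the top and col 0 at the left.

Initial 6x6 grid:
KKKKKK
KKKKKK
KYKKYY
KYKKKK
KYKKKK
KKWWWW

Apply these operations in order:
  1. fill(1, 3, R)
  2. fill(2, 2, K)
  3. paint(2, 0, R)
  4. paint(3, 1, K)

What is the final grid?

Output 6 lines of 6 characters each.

After op 1 fill(1,3,R) [27 cells changed]:
RRRRRR
RRRRRR
RYRRYY
RYRRRR
RYRRRR
RRWWWW
After op 2 fill(2,2,K) [27 cells changed]:
KKKKKK
KKKKKK
KYKKYY
KYKKKK
KYKKKK
KKWWWW
After op 3 paint(2,0,R):
KKKKKK
KKKKKK
RYKKYY
KYKKKK
KYKKKK
KKWWWW
After op 4 paint(3,1,K):
KKKKKK
KKKKKK
RYKKYY
KKKKKK
KYKKKK
KKWWWW

Answer: KKKKKK
KKKKKK
RYKKYY
KKKKKK
KYKKKK
KKWWWW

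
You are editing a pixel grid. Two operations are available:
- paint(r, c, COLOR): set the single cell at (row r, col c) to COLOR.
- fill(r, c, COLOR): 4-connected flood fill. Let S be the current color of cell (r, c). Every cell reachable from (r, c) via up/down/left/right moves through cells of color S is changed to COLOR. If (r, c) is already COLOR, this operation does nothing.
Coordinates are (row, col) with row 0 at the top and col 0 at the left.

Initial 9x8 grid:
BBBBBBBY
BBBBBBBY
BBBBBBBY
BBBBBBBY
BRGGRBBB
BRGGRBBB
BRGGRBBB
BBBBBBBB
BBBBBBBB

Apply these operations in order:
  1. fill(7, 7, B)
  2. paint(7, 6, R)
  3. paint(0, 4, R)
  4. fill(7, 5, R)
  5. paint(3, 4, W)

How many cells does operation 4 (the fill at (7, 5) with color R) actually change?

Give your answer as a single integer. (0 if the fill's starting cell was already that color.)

After op 1 fill(7,7,B) [0 cells changed]:
BBBBBBBY
BBBBBBBY
BBBBBBBY
BBBBBBBY
BRGGRBBB
BRGGRBBB
BRGGRBBB
BBBBBBBB
BBBBBBBB
After op 2 paint(7,6,R):
BBBBBBBY
BBBBBBBY
BBBBBBBY
BBBBBBBY
BRGGRBBB
BRGGRBBB
BRGGRBBB
BBBBBBRB
BBBBBBBB
After op 3 paint(0,4,R):
BBBBRBBY
BBBBBBBY
BBBBBBBY
BBBBBBBY
BRGGRBBB
BRGGRBBB
BRGGRBBB
BBBBBBRB
BBBBBBBB
After op 4 fill(7,5,R) [54 cells changed]:
RRRRRRRY
RRRRRRRY
RRRRRRRY
RRRRRRRY
RRGGRRRR
RRGGRRRR
RRGGRRRR
RRRRRRRR
RRRRRRRR

Answer: 54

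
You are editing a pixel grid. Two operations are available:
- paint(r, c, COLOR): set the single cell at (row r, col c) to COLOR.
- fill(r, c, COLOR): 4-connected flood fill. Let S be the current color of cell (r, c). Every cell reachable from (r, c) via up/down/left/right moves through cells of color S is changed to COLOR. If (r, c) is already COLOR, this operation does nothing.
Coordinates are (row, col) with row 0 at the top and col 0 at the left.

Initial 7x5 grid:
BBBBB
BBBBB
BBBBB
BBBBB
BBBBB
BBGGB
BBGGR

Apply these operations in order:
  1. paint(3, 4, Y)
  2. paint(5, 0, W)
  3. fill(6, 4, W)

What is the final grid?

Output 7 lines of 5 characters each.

After op 1 paint(3,4,Y):
BBBBB
BBBBB
BBBBB
BBBBY
BBBBB
BBGGB
BBGGR
After op 2 paint(5,0,W):
BBBBB
BBBBB
BBBBB
BBBBY
BBBBB
WBGGB
BBGGR
After op 3 fill(6,4,W) [1 cells changed]:
BBBBB
BBBBB
BBBBB
BBBBY
BBBBB
WBGGB
BBGGW

Answer: BBBBB
BBBBB
BBBBB
BBBBY
BBBBB
WBGGB
BBGGW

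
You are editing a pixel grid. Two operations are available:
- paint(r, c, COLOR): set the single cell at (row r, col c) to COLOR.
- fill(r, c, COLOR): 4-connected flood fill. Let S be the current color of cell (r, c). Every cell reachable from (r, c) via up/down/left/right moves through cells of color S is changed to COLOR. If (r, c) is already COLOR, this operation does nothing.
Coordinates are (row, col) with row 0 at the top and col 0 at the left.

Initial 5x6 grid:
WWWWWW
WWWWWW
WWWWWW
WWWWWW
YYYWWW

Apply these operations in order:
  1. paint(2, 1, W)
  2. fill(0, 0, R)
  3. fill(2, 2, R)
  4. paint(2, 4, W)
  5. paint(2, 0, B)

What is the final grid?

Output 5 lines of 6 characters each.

Answer: RRRRRR
RRRRRR
BRRRWR
RRRRRR
YYYRRR

Derivation:
After op 1 paint(2,1,W):
WWWWWW
WWWWWW
WWWWWW
WWWWWW
YYYWWW
After op 2 fill(0,0,R) [27 cells changed]:
RRRRRR
RRRRRR
RRRRRR
RRRRRR
YYYRRR
After op 3 fill(2,2,R) [0 cells changed]:
RRRRRR
RRRRRR
RRRRRR
RRRRRR
YYYRRR
After op 4 paint(2,4,W):
RRRRRR
RRRRRR
RRRRWR
RRRRRR
YYYRRR
After op 5 paint(2,0,B):
RRRRRR
RRRRRR
BRRRWR
RRRRRR
YYYRRR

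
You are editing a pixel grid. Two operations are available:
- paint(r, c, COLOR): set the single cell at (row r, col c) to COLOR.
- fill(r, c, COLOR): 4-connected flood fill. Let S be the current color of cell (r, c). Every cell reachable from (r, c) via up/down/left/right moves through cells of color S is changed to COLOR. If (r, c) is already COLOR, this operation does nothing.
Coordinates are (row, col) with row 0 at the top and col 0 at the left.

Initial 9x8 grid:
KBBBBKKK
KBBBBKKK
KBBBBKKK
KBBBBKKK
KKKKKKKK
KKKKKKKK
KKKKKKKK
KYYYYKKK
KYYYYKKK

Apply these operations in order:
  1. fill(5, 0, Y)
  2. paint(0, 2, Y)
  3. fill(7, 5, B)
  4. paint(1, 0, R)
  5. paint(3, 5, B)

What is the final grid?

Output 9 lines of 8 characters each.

After op 1 fill(5,0,Y) [48 cells changed]:
YBBBBYYY
YBBBBYYY
YBBBBYYY
YBBBBYYY
YYYYYYYY
YYYYYYYY
YYYYYYYY
YYYYYYYY
YYYYYYYY
After op 2 paint(0,2,Y):
YBYBBYYY
YBBBBYYY
YBBBBYYY
YBBBBYYY
YYYYYYYY
YYYYYYYY
YYYYYYYY
YYYYYYYY
YYYYYYYY
After op 3 fill(7,5,B) [56 cells changed]:
BBYBBBBB
BBBBBBBB
BBBBBBBB
BBBBBBBB
BBBBBBBB
BBBBBBBB
BBBBBBBB
BBBBBBBB
BBBBBBBB
After op 4 paint(1,0,R):
BBYBBBBB
RBBBBBBB
BBBBBBBB
BBBBBBBB
BBBBBBBB
BBBBBBBB
BBBBBBBB
BBBBBBBB
BBBBBBBB
After op 5 paint(3,5,B):
BBYBBBBB
RBBBBBBB
BBBBBBBB
BBBBBBBB
BBBBBBBB
BBBBBBBB
BBBBBBBB
BBBBBBBB
BBBBBBBB

Answer: BBYBBBBB
RBBBBBBB
BBBBBBBB
BBBBBBBB
BBBBBBBB
BBBBBBBB
BBBBBBBB
BBBBBBBB
BBBBBBBB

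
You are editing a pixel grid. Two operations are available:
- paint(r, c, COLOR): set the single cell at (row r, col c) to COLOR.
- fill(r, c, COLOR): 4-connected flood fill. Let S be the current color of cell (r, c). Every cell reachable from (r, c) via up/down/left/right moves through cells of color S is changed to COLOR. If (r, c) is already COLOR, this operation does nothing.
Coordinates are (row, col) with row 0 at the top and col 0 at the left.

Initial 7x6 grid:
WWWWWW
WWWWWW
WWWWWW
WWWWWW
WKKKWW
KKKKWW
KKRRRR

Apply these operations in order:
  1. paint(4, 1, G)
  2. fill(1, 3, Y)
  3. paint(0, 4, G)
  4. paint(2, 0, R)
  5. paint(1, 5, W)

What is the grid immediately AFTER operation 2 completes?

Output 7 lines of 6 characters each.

After op 1 paint(4,1,G):
WWWWWW
WWWWWW
WWWWWW
WWWWWW
WGKKWW
KKKKWW
KKRRRR
After op 2 fill(1,3,Y) [29 cells changed]:
YYYYYY
YYYYYY
YYYYYY
YYYYYY
YGKKYY
KKKKYY
KKRRRR

Answer: YYYYYY
YYYYYY
YYYYYY
YYYYYY
YGKKYY
KKKKYY
KKRRRR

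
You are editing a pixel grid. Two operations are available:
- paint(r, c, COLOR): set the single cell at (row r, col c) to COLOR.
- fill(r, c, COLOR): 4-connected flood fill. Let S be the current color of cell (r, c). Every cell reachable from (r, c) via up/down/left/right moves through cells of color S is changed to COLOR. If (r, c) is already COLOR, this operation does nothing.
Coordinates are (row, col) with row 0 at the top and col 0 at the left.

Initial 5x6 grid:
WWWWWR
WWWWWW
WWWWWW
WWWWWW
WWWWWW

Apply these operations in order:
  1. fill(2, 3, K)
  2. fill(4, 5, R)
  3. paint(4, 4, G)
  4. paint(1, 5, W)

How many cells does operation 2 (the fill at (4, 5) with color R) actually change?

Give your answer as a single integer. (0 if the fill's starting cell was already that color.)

Answer: 29

Derivation:
After op 1 fill(2,3,K) [29 cells changed]:
KKKKKR
KKKKKK
KKKKKK
KKKKKK
KKKKKK
After op 2 fill(4,5,R) [29 cells changed]:
RRRRRR
RRRRRR
RRRRRR
RRRRRR
RRRRRR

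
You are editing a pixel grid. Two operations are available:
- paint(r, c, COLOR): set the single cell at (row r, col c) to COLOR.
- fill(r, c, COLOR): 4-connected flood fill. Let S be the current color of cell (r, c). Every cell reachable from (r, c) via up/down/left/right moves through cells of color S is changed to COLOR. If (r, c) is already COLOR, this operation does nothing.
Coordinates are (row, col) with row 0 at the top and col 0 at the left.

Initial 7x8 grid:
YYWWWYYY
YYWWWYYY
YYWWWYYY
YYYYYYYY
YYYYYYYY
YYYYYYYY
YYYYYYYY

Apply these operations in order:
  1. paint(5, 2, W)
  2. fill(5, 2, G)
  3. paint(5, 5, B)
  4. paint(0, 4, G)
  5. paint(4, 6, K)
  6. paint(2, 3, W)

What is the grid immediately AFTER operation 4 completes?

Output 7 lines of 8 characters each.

Answer: YYWWGYYY
YYWWWYYY
YYWWWYYY
YYYYYYYY
YYYYYYYY
YYGYYBYY
YYYYYYYY

Derivation:
After op 1 paint(5,2,W):
YYWWWYYY
YYWWWYYY
YYWWWYYY
YYYYYYYY
YYYYYYYY
YYWYYYYY
YYYYYYYY
After op 2 fill(5,2,G) [1 cells changed]:
YYWWWYYY
YYWWWYYY
YYWWWYYY
YYYYYYYY
YYYYYYYY
YYGYYYYY
YYYYYYYY
After op 3 paint(5,5,B):
YYWWWYYY
YYWWWYYY
YYWWWYYY
YYYYYYYY
YYYYYYYY
YYGYYBYY
YYYYYYYY
After op 4 paint(0,4,G):
YYWWGYYY
YYWWWYYY
YYWWWYYY
YYYYYYYY
YYYYYYYY
YYGYYBYY
YYYYYYYY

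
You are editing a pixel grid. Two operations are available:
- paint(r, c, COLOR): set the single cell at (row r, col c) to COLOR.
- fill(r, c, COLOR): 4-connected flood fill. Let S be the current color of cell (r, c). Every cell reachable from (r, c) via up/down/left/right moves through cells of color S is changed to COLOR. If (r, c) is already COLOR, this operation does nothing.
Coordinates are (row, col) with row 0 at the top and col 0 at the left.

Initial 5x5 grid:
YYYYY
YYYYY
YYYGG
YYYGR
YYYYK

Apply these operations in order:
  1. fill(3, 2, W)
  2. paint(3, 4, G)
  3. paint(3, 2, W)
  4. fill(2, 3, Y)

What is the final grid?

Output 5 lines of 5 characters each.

Answer: WWWWW
WWWWW
WWWYY
WWWYY
WWWWK

Derivation:
After op 1 fill(3,2,W) [20 cells changed]:
WWWWW
WWWWW
WWWGG
WWWGR
WWWWK
After op 2 paint(3,4,G):
WWWWW
WWWWW
WWWGG
WWWGG
WWWWK
After op 3 paint(3,2,W):
WWWWW
WWWWW
WWWGG
WWWGG
WWWWK
After op 4 fill(2,3,Y) [4 cells changed]:
WWWWW
WWWWW
WWWYY
WWWYY
WWWWK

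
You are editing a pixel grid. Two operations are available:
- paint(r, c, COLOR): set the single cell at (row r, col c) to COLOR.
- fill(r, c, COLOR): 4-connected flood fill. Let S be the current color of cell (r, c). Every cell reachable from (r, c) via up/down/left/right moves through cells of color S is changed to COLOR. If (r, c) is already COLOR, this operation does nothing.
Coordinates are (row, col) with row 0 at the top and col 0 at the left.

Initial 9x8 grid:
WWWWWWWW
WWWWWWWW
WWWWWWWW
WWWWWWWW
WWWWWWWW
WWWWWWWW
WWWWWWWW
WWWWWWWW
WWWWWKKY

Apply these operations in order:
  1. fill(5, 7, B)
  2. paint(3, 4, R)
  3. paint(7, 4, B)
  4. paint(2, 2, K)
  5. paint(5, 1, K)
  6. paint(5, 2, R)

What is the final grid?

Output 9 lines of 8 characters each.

Answer: BBBBBBBB
BBBBBBBB
BBKBBBBB
BBBBRBBB
BBBBBBBB
BKRBBBBB
BBBBBBBB
BBBBBBBB
BBBBBKKY

Derivation:
After op 1 fill(5,7,B) [69 cells changed]:
BBBBBBBB
BBBBBBBB
BBBBBBBB
BBBBBBBB
BBBBBBBB
BBBBBBBB
BBBBBBBB
BBBBBBBB
BBBBBKKY
After op 2 paint(3,4,R):
BBBBBBBB
BBBBBBBB
BBBBBBBB
BBBBRBBB
BBBBBBBB
BBBBBBBB
BBBBBBBB
BBBBBBBB
BBBBBKKY
After op 3 paint(7,4,B):
BBBBBBBB
BBBBBBBB
BBBBBBBB
BBBBRBBB
BBBBBBBB
BBBBBBBB
BBBBBBBB
BBBBBBBB
BBBBBKKY
After op 4 paint(2,2,K):
BBBBBBBB
BBBBBBBB
BBKBBBBB
BBBBRBBB
BBBBBBBB
BBBBBBBB
BBBBBBBB
BBBBBBBB
BBBBBKKY
After op 5 paint(5,1,K):
BBBBBBBB
BBBBBBBB
BBKBBBBB
BBBBRBBB
BBBBBBBB
BKBBBBBB
BBBBBBBB
BBBBBBBB
BBBBBKKY
After op 6 paint(5,2,R):
BBBBBBBB
BBBBBBBB
BBKBBBBB
BBBBRBBB
BBBBBBBB
BKRBBBBB
BBBBBBBB
BBBBBBBB
BBBBBKKY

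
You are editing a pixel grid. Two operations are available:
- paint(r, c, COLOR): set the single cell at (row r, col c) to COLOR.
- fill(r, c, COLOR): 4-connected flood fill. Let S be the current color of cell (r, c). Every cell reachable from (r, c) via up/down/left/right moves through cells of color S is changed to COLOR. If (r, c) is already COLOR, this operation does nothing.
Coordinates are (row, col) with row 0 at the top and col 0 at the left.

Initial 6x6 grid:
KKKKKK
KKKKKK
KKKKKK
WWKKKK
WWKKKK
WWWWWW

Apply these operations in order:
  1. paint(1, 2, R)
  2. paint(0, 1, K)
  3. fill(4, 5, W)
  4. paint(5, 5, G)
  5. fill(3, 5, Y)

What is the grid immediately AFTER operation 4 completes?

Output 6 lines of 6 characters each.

Answer: WWWWWW
WWRWWW
WWWWWW
WWWWWW
WWWWWW
WWWWWG

Derivation:
After op 1 paint(1,2,R):
KKKKKK
KKRKKK
KKKKKK
WWKKKK
WWKKKK
WWWWWW
After op 2 paint(0,1,K):
KKKKKK
KKRKKK
KKKKKK
WWKKKK
WWKKKK
WWWWWW
After op 3 fill(4,5,W) [25 cells changed]:
WWWWWW
WWRWWW
WWWWWW
WWWWWW
WWWWWW
WWWWWW
After op 4 paint(5,5,G):
WWWWWW
WWRWWW
WWWWWW
WWWWWW
WWWWWW
WWWWWG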